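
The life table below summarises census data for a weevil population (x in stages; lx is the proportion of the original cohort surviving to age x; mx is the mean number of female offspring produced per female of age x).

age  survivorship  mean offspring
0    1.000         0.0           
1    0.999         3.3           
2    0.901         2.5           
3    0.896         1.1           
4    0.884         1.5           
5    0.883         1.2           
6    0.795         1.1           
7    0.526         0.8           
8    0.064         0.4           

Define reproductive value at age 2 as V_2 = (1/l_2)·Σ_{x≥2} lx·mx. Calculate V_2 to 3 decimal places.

lx·mx for x ≥ 2: 2.2525, 0.9856, 1.326, 1.0596, 0.8745, 0.4208, 0.0256 → sum = 6.9446
V_2 = 6.9446 / l_2 = 6.9446 / 0.901 = 7.707658… → 7.708

7.708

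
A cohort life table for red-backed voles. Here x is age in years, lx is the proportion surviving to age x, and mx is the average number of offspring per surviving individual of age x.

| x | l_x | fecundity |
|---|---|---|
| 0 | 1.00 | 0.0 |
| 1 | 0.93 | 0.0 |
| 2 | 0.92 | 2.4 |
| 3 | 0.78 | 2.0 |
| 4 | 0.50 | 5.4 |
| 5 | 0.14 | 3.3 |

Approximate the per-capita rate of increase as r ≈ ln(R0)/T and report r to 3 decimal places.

0.604

R0 = Σ lx·mx = 0 + 0 + 2.208 + 1.56 + 2.7 + 0.462 = 6.93
Σ x·lx·mx = 22.206; T = 22.206/6.93 = 3.20433…
r ≈ ln(R0)/T = ln(6.93)/3.20433… = 0.60414… → 0.604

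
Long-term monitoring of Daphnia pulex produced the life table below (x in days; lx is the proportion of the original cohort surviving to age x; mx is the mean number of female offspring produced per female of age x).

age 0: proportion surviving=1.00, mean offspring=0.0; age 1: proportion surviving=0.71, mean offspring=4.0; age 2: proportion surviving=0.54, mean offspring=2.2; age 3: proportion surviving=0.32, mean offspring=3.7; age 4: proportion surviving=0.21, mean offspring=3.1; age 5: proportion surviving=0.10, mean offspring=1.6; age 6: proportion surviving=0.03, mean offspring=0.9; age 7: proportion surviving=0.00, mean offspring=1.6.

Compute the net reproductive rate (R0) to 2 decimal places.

lx·mx by age: 0, 2.84, 1.188, 1.184, 0.651, 0.16, 0.027, 0
R0 = Σ lx·mx = 6.05 → 6.05

6.05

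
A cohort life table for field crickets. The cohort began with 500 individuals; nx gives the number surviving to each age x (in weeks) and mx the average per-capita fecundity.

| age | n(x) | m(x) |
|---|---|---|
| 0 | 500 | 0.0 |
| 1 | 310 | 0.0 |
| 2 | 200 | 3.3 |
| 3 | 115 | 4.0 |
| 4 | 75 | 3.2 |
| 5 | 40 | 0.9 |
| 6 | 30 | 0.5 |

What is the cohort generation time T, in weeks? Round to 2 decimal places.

2.79

lx = nx/n0 = nx/500: 1, 0.62, 0.4, 0.23, 0.15, 0.08, 0.06
lx·mx: 0, 0, 1.32, 0.92, 0.48, 0.072, 0.03 → R0 = 2.822
x·lx·mx: 0, 0, 2.64, 2.76, 1.92, 0.36, 0.18 → Σ = 7.86
T = 7.86 / 2.822 = 2.785259… → 2.79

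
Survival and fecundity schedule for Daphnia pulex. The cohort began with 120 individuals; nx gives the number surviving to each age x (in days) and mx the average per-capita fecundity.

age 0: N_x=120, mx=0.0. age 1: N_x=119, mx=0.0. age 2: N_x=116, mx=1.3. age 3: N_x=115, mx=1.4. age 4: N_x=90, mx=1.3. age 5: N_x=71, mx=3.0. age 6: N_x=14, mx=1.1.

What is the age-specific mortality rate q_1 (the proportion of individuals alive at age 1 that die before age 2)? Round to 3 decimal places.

lx = nx/n0 = nx/120: 1, 0.99167…, 0.96667…, 0.95833…, 0.75, 0.59167…, 0.11667…
q_1 = (l_1 − l_2) / l_1 = (0.991667… − 0.966667…) / 0.991667…
     = 0.025… / 0.991667… = 0.02521… → 0.025

0.025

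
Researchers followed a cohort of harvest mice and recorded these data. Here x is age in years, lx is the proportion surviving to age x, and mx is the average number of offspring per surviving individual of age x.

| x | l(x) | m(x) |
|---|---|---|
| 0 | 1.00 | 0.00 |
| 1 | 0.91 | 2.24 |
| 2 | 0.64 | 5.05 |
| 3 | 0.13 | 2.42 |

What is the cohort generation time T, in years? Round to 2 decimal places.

1.69

lx·mx: 0, 2.0384, 3.232, 0.3146 → R0 = 5.585
x·lx·mx: 0, 2.0384, 6.464, 0.9438 → Σ = 9.4462
T = 9.4462 / 5.585 = 1.691352… → 1.69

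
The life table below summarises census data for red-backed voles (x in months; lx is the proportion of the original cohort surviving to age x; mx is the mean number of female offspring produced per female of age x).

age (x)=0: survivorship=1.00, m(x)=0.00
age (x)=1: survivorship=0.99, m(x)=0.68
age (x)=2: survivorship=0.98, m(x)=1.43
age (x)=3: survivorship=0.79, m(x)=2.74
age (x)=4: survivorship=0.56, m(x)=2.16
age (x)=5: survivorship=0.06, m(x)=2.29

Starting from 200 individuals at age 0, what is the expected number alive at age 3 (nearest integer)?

158

Expected survivors = N0 · l_3 = 200 × 0.79 = 158 → 158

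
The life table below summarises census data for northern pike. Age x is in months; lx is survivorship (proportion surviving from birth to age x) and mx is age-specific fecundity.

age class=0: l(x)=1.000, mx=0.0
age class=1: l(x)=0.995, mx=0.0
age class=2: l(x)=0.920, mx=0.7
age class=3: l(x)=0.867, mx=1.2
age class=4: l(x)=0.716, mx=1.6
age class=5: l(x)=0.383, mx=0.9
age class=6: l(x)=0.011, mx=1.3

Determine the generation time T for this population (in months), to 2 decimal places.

3.39

lx·mx: 0, 0, 0.644, 1.0404, 1.1456, 0.3447, 0.0143 → R0 = 3.189
x·lx·mx: 0, 0, 1.288, 3.1212, 4.5824, 1.7235, 0.0858 → Σ = 10.8009
T = 10.8009 / 3.189 = 3.386924… → 3.39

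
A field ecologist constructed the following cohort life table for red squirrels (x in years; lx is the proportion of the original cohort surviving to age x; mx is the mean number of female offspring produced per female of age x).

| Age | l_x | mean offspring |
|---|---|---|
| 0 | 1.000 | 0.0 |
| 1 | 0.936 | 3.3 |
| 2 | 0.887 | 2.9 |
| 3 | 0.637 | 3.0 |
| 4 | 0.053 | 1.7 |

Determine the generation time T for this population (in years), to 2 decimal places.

lx·mx: 0, 3.0888, 2.5723, 1.911, 0.0901 → R0 = 7.6622
x·lx·mx: 0, 3.0888, 5.1446, 5.733, 0.3604 → Σ = 14.3268
T = 14.3268 / 7.6622 = 1.869802… → 1.87

1.87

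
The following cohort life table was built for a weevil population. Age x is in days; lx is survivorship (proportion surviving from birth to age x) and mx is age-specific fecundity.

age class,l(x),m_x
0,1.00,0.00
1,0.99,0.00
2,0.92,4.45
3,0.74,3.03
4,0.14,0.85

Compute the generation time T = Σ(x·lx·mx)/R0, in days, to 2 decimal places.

lx·mx: 0, 0, 4.094, 2.2422, 0.119 → R0 = 6.4552
x·lx·mx: 0, 0, 8.188, 6.7266, 0.476 → Σ = 15.3906
T = 15.3906 / 6.4552 = 2.384217… → 2.38

2.38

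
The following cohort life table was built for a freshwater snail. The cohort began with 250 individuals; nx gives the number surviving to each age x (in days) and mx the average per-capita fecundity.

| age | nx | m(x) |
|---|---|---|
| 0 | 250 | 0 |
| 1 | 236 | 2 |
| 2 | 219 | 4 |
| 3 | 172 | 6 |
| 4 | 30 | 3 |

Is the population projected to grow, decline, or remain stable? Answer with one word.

growing

lx = nx/n0 = nx/250: 1, 0.944, 0.876, 0.688, 0.12
R0 = Σ lx·mx = 0 + 1.888 + 3.504 + 4.128 + 0.36 = 9.88
R0 > 1, so the population is growing.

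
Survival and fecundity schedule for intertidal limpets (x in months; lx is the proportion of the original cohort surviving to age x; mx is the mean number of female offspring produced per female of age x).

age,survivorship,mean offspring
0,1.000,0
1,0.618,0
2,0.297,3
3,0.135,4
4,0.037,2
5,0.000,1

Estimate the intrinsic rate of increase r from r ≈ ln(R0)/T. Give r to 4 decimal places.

R0 = Σ lx·mx = 0 + 0 + 0.891 + 0.54 + 0.074 + 0 = 1.505
Σ x·lx·mx = 3.698; T = 3.698/1.505 = 2.45714…
r ≈ ln(R0)/T = ln(1.505)/2.45714… = 0.166369… → 0.1664

0.1664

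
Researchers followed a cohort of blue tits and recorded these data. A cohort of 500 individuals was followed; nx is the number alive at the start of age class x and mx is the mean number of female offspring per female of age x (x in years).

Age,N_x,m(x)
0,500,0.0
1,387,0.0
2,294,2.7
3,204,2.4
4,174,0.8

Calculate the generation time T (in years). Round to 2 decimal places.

lx = nx/n0 = nx/500: 1, 0.774, 0.588, 0.408, 0.348
lx·mx: 0, 0, 1.5876, 0.9792, 0.2784 → R0 = 2.8452
x·lx·mx: 0, 0, 3.1752, 2.9376, 1.1136 → Σ = 7.2264
T = 7.2264 / 2.8452 = 2.539857… → 2.54

2.54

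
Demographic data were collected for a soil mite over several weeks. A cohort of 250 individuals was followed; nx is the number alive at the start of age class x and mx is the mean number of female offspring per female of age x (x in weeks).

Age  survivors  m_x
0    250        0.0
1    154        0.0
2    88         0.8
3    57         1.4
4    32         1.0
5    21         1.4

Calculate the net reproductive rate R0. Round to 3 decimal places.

0.846

lx = nx/n0 = nx/250: 1, 0.616, 0.352, 0.228, 0.128, 0.084
lx·mx by age: 0, 0, 0.2816, 0.3192, 0.128, 0.1176
R0 = Σ lx·mx = 0.8464 → 0.846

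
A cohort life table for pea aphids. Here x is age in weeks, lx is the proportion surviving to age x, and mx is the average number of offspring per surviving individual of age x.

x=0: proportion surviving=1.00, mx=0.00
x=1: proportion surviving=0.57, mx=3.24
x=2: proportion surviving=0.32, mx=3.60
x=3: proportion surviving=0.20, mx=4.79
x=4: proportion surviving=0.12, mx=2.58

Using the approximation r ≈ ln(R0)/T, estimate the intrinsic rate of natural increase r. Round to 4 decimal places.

0.7491

R0 = Σ lx·mx = 0 + 1.8468 + 1.152 + 0.958 + 0.3096 = 4.2664
Σ x·lx·mx = 8.2632; T = 8.2632/4.2664 = 1.93681…
r ≈ ln(R0)/T = ln(4.2664)/1.93681… = 0.749052… → 0.7491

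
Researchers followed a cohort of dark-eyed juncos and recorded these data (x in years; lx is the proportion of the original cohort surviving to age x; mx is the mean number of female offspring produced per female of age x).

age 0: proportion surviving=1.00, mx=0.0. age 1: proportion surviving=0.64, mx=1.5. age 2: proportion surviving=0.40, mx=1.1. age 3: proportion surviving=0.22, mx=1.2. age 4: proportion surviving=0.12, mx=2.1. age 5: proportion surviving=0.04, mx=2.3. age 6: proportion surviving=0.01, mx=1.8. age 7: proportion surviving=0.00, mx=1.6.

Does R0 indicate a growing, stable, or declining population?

R0 = Σ lx·mx = 0 + 0.96 + 0.44 + 0.264 + 0.252 + 0.092 + 0.018 + 0 = 2.026
R0 > 1, so the population is growing.

growing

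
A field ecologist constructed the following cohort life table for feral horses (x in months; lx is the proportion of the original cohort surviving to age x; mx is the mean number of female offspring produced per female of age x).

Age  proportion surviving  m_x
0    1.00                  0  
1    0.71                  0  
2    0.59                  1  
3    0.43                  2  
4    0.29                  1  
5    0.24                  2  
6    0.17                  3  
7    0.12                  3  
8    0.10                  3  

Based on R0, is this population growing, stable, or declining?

R0 = Σ lx·mx = 0 + 0 + 0.59 + 0.86 + 0.29 + 0.48 + 0.51 + 0.36 + 0.3 = 3.39
R0 > 1, so the population is growing.

growing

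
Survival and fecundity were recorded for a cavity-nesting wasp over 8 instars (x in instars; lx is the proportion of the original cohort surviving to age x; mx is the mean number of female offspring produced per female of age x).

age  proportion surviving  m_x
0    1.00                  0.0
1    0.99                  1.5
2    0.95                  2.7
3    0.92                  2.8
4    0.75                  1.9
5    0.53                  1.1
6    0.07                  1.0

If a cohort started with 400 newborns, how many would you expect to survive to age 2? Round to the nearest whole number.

Expected survivors = N0 · l_2 = 400 × 0.95 = 380 → 380

380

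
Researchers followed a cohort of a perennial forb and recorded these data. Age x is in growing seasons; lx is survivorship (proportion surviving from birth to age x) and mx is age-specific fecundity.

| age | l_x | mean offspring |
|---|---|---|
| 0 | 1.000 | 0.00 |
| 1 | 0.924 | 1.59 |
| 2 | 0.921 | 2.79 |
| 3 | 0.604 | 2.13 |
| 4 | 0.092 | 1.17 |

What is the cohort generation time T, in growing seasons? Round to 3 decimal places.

lx·mx: 0, 1.46916, 2.56959, 1.28652, 0.10764 → R0 = 5.43291
x·lx·mx: 0, 1.46916, 5.13918, 3.85956, 0.43056 → Σ = 10.89846
T = 10.89846 / 5.43291 = 2.006008… → 2.006

2.006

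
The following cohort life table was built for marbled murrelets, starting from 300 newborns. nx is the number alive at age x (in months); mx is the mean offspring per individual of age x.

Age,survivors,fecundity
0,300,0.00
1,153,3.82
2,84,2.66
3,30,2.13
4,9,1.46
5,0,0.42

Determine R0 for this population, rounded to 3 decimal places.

lx = nx/n0 = nx/300: 1, 0.51, 0.28, 0.1, 0.03, 0
lx·mx by age: 0, 1.9482, 0.7448, 0.213, 0.0438, 0
R0 = Σ lx·mx = 2.9498 → 2.950

2.950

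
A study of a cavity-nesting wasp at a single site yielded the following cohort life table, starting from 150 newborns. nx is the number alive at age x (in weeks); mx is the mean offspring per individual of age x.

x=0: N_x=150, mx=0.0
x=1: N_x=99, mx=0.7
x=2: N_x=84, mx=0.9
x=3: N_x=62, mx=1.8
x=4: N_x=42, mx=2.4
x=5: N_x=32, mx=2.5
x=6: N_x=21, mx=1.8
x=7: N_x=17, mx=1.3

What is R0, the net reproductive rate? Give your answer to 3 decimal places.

lx = nx/n0 = nx/150: 1, 0.66, 0.56, 0.41333…, 0.28, 0.21333…, 0.14, 0.11333…
lx·mx by age: 0, 0.462, 0.504, 0.744…, 0.672, 0.533333…, 0.252, 0.147333…
R0 = Σ lx·mx = 3.314667… → 3.315

3.315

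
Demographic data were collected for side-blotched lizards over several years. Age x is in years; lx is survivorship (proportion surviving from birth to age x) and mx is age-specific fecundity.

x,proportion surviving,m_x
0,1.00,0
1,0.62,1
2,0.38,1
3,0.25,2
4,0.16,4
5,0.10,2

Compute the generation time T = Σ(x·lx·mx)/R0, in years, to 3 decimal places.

lx·mx: 0, 0.62, 0.38, 0.5, 0.64, 0.2 → R0 = 2.34
x·lx·mx: 0, 0.62, 0.76, 1.5, 2.56, 1 → Σ = 6.44
T = 6.44 / 2.34 = 2.752137… → 2.752

2.752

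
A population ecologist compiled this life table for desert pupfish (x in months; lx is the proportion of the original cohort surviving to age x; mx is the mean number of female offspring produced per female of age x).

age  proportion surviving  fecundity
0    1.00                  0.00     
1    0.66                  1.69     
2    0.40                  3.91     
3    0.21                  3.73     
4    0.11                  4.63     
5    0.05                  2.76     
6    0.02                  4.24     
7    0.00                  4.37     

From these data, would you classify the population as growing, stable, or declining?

growing

R0 = Σ lx·mx = 0 + 1.1154 + 1.564 + 0.7833 + 0.5093 + 0.138 + 0.0848 + 0 = 4.1948
R0 > 1, so the population is growing.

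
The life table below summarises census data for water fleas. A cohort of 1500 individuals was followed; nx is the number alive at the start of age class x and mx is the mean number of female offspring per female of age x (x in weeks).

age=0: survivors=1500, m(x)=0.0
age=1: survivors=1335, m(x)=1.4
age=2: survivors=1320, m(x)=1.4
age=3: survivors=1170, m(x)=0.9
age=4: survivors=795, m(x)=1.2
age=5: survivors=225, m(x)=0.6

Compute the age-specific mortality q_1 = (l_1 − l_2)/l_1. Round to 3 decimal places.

0.011

lx = nx/n0 = nx/1500: 1, 0.89, 0.88, 0.78, 0.53, 0.15
q_1 = (l_1 − l_2) / l_1 = (0.89 − 0.88) / 0.89
     = 0.01 / 0.89 = 0.011236… → 0.011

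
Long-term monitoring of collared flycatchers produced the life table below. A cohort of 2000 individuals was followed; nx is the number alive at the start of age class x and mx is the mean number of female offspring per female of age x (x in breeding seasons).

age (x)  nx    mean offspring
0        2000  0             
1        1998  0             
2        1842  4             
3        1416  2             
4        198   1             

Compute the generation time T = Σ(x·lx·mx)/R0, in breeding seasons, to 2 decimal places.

2.31

lx = nx/n0 = nx/2000: 1, 0.999, 0.921, 0.708, 0.099
lx·mx: 0, 0, 3.684, 1.416, 0.099 → R0 = 5.199
x·lx·mx: 0, 0, 7.368, 4.248, 0.396 → Σ = 12.012
T = 12.012 / 5.199 = 2.310444… → 2.31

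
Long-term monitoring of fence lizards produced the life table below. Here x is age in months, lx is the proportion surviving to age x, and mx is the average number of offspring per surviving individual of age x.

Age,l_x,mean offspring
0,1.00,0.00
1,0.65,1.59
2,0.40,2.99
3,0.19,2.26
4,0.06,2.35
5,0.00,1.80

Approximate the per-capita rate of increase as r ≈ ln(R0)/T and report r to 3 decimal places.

0.546

R0 = Σ lx·mx = 0 + 1.0335 + 1.196 + 0.4294 + 0.141 + 0 = 2.7999
Σ x·lx·mx = 5.2777; T = 5.2777/2.7999 = 1.88496…
r ≈ ln(R0)/T = ln(2.7999)/1.88496… = 0.54621… → 0.546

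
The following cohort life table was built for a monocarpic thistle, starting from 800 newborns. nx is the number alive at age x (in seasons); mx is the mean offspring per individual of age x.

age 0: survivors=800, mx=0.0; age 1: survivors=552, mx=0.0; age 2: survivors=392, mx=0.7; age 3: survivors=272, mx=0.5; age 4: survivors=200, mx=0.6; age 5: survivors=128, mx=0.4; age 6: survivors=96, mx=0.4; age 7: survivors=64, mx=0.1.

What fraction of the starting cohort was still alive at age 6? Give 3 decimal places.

0.120

l_6 = n_6/n_0 = 96/800 = 0.12 → 0.120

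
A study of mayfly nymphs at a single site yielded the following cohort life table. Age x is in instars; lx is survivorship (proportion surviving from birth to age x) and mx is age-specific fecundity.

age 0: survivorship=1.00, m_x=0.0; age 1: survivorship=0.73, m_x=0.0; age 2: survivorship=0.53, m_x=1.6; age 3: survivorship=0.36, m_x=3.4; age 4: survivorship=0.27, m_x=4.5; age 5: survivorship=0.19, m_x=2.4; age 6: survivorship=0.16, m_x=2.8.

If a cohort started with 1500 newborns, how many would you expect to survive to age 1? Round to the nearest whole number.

Expected survivors = N0 · l_1 = 1500 × 0.73 = 1095 → 1095

1095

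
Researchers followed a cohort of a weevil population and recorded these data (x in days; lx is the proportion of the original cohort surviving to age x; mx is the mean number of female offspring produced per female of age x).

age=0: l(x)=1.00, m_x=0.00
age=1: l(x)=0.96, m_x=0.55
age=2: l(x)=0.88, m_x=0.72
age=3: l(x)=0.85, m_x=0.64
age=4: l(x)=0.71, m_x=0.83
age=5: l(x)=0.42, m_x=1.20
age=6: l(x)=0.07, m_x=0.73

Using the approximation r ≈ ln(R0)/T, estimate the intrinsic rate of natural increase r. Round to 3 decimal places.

0.347

R0 = Σ lx·mx = 0 + 0.528 + 0.6336 + 0.544 + 0.5893 + 0.504 + 0.0511 = 2.85
Σ x·lx·mx = 8.611; T = 8.611/2.85 = 3.0214…
r ≈ ln(R0)/T = ln(2.85)/3.0214… = 0.34663… → 0.347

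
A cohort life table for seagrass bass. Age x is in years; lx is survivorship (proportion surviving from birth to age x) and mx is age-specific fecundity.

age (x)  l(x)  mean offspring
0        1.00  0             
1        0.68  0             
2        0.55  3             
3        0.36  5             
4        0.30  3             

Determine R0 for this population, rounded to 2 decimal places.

4.35

lx·mx by age: 0, 0, 1.65, 1.8, 0.9
R0 = Σ lx·mx = 4.35 → 4.35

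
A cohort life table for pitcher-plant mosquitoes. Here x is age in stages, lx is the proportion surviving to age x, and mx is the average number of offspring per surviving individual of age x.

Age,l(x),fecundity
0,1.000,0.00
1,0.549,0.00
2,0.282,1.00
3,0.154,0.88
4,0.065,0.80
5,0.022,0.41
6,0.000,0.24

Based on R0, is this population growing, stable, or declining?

R0 = Σ lx·mx = 0 + 0 + 0.282 + 0.13552 + 0.052 + 0.00902 + 0 = 0.47854
R0 < 1, so the population is declining.

declining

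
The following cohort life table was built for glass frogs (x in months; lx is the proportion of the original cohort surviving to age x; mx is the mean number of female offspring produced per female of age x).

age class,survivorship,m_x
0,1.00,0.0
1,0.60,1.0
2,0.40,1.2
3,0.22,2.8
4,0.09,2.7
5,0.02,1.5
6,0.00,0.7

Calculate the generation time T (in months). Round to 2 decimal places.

2.30

lx·mx: 0, 0.6, 0.48, 0.616, 0.243, 0.03, 0 → R0 = 1.969
x·lx·mx: 0, 0.6, 0.96, 1.848, 0.972, 0.15, 0 → Σ = 4.53
T = 4.53 / 1.969 = 2.30066… → 2.30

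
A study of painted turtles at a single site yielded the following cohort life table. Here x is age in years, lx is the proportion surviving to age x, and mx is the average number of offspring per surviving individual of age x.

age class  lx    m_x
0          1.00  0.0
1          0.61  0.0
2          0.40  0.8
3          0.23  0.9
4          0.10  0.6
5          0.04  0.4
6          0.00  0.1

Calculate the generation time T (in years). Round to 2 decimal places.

lx·mx: 0, 0, 0.32, 0.207, 0.06, 0.016, 0 → R0 = 0.603
x·lx·mx: 0, 0, 0.64, 0.621, 0.24, 0.08, 0 → Σ = 1.581
T = 1.581 / 0.603 = 2.621891… → 2.62

2.62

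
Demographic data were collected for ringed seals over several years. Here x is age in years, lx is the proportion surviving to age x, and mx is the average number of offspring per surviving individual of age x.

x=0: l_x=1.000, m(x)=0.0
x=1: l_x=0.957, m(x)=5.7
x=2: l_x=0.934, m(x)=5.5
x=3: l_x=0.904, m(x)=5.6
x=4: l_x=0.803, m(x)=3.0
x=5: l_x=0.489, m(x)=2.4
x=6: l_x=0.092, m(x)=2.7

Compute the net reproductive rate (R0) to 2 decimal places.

19.49

lx·mx by age: 0, 5.4549, 5.137, 5.0624, 2.409, 1.1736, 0.2484
R0 = Σ lx·mx = 19.4853 → 19.49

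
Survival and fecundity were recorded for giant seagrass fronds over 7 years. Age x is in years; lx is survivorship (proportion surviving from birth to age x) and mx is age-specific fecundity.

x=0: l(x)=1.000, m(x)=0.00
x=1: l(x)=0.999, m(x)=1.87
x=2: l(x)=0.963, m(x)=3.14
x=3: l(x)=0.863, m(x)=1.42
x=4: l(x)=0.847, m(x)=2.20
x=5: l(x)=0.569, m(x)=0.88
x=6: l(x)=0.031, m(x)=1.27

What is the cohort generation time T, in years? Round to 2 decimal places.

2.56

lx·mx: 0, 1.86813, 3.02382, 1.22546, 1.8634, 0.50072, 0.03937 → R0 = 8.5209
x·lx·mx: 0, 1.86813, 6.04764, 3.67638, 7.4536, 2.5036, 0.23622 → Σ = 21.78557
T = 21.78557 / 8.5209 = 2.556722… → 2.56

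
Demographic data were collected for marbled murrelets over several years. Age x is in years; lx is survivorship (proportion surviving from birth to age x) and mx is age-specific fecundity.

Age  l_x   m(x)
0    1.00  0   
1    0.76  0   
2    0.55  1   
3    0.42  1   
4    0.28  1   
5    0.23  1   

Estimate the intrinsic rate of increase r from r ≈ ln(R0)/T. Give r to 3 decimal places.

0.125

R0 = Σ lx·mx = 0 + 0 + 0.55 + 0.42 + 0.28 + 0.23 = 1.48
Σ x·lx·mx = 4.63; T = 4.63/1.48 = 3.12838…
r ≈ ln(R0)/T = ln(1.48)/3.12838… = 0.12532… → 0.125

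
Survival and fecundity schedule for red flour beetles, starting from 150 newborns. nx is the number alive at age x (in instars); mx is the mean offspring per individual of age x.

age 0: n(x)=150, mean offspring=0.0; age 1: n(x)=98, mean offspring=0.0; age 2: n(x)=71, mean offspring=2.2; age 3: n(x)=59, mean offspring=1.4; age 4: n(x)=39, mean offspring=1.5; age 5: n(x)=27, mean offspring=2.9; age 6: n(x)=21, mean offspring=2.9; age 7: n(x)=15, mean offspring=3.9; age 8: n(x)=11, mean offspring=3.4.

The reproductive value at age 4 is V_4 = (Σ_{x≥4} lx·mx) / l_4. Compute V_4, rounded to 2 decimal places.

7.53

lx = nx/n0 = nx/150: 1, 0.65333…, 0.47333…, 0.39333…, 0.26, 0.18, 0.14, 0.1, 0.07333…
lx·mx for x ≥ 4: 0.39, 0.522, 0.406, 0.39, 0.249333… → sum = 1.957333…
V_4 = 1.957333… / l_4 = 1.957333… / 0.26 = 7.528205… → 7.53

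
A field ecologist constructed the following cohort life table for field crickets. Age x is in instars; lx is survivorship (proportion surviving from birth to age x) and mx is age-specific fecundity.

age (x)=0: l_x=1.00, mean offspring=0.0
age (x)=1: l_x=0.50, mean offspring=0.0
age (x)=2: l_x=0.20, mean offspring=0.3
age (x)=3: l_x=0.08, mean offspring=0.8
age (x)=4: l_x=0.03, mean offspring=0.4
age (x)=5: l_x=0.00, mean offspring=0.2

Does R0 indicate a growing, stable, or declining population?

R0 = Σ lx·mx = 0 + 0 + 0.06 + 0.064 + 0.012 + 0 = 0.136
R0 < 1, so the population is declining.

declining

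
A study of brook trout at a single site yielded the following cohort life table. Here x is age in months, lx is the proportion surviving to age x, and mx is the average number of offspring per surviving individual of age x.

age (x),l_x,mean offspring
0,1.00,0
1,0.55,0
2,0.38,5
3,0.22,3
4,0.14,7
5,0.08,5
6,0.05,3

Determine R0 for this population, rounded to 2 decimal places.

lx·mx by age: 0, 0, 1.9, 0.66, 0.98, 0.4, 0.15
R0 = Σ lx·mx = 4.09 → 4.09

4.09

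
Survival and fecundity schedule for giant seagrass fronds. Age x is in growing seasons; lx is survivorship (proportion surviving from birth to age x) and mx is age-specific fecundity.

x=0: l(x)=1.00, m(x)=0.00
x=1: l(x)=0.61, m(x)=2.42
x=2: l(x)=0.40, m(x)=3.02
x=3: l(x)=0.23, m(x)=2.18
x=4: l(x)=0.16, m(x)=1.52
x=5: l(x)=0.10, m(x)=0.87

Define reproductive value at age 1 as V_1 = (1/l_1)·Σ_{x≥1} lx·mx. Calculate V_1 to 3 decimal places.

lx·mx for x ≥ 1: 1.4762, 1.208, 0.5014, 0.2432, 0.087 → sum = 3.5158
V_1 = 3.5158 / l_1 = 3.5158 / 0.61 = 5.763607… → 5.764

5.764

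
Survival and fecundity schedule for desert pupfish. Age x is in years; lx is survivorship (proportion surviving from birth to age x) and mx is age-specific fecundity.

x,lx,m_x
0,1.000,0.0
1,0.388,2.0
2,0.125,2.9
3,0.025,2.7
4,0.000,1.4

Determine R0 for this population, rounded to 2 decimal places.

lx·mx by age: 0, 0.776, 0.3625, 0.0675, 0
R0 = Σ lx·mx = 1.206 → 1.21

1.21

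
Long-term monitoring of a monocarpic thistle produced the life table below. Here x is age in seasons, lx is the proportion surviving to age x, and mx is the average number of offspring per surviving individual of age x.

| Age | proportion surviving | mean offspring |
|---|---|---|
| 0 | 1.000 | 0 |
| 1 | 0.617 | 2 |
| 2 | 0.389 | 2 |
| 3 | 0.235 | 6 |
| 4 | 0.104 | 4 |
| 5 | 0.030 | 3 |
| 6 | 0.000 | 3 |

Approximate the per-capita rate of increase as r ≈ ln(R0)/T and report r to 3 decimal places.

0.588

R0 = Σ lx·mx = 0 + 1.234 + 0.778 + 1.41 + 0.416 + 0.09 + 0 = 3.928
Σ x·lx·mx = 9.134; T = 9.134/3.928 = 2.32536…
r ≈ ln(R0)/T = ln(3.928)/2.32536… = 0.58835… → 0.588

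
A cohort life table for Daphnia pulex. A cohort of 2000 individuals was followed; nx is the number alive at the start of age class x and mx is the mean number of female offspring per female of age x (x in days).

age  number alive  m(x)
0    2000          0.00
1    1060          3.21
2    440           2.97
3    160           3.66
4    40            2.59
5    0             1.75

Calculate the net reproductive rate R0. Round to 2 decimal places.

lx = nx/n0 = nx/2000: 1, 0.53, 0.22, 0.08, 0.02, 0
lx·mx by age: 0, 1.7013, 0.6534, 0.2928, 0.0518, 0
R0 = Σ lx·mx = 2.6993 → 2.70

2.70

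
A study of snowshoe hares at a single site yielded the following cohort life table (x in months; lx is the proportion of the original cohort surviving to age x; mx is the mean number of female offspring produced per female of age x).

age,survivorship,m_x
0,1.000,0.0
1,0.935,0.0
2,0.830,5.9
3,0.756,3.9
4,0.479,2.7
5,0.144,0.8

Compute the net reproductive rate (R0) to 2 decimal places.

lx·mx by age: 0, 0, 4.897, 2.9484, 1.2933, 0.1152
R0 = Σ lx·mx = 9.2539 → 9.25

9.25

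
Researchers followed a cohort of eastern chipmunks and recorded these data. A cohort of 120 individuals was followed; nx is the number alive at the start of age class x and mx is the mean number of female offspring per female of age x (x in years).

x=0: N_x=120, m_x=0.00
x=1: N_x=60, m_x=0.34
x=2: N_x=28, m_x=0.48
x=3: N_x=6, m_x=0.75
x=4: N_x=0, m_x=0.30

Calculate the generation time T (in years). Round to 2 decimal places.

lx = nx/n0 = nx/120: 1, 0.5, 0.23333…, 0.05, 0
lx·mx: 0, 0.17, 0.112…, 0.0375, 0 → R0 = 0.3195…
x·lx·mx: 0, 0.17, 0.224…, 0.1125, 0 → Σ = 0.5065…
T = 0.5065… / 0.3195… = 1.58529… → 1.59

1.59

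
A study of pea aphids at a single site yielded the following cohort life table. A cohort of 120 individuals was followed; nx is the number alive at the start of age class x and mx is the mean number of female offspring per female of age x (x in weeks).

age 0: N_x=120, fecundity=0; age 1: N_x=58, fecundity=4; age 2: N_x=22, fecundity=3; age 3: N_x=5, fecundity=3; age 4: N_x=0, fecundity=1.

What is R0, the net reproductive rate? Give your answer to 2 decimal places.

2.61

lx = nx/n0 = nx/120: 1, 0.48333…, 0.18333…, 0.04167…, 0
lx·mx by age: 0, 1.933333…, 0.55…, 0.125…, 0
R0 = Σ lx·mx = 2.608333… → 2.61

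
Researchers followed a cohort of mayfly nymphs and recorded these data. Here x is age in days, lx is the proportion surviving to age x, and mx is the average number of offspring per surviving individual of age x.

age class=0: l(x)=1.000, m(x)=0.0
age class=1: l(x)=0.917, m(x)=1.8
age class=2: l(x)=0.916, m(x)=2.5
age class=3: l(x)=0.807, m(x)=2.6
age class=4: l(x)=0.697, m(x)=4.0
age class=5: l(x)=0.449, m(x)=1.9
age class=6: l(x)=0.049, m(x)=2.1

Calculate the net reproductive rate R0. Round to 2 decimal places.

9.78

lx·mx by age: 0, 1.6506, 2.29, 2.0982, 2.788, 0.8531, 0.1029
R0 = Σ lx·mx = 9.7828 → 9.78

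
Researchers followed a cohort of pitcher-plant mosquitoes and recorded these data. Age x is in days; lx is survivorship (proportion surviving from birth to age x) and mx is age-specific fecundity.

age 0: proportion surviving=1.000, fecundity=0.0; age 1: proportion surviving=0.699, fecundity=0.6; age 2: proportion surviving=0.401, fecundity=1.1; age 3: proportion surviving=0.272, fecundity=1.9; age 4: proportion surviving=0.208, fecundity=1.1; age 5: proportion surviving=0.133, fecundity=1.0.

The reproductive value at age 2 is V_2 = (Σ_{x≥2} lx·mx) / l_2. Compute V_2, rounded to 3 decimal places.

3.291

lx·mx for x ≥ 2: 0.4411, 0.5168, 0.2288, 0.133 → sum = 1.3197
V_2 = 1.3197 / l_2 = 1.3197 / 0.401 = 3.291022… → 3.291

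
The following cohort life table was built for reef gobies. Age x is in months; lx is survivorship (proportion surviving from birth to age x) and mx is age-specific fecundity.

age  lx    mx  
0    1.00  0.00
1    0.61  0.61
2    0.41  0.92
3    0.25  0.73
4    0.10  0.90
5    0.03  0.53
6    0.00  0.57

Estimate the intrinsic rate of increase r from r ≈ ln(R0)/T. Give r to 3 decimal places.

R0 = Σ lx·mx = 0 + 0.3721 + 0.3772 + 0.1825 + 0.09 + 0.0159 + 0 = 1.0377
Σ x·lx·mx = 2.1135; T = 2.1135/1.0377 = 2.03672…
r ≈ ln(R0)/T = ln(1.0377)/2.03672… = 0.01817… → 0.018

0.018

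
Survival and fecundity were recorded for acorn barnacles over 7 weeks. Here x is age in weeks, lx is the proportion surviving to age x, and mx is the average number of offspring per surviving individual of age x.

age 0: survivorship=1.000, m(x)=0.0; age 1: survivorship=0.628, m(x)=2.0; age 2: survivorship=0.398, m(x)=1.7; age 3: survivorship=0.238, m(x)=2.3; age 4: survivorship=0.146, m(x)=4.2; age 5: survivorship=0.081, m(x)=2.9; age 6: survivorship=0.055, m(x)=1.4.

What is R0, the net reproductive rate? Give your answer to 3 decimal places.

3.405

lx·mx by age: 0, 1.256, 0.6766, 0.5474, 0.6132, 0.2349, 0.077
R0 = Σ lx·mx = 3.4051 → 3.405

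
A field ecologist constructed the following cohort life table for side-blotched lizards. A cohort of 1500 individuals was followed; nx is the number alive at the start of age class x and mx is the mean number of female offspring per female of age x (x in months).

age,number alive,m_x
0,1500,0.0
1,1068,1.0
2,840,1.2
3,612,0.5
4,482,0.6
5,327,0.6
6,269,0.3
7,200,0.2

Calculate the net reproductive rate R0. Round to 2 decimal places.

1.99

lx = nx/n0 = nx/1500: 1, 0.712, 0.56, 0.408, 0.32133…, 0.218, 0.17933…, 0.13333…
lx·mx by age: 0, 0.712, 0.672, 0.204, 0.1928…, 0.1308, 0.0538…, 0.026667…
R0 = Σ lx·mx = 1.992067… → 1.99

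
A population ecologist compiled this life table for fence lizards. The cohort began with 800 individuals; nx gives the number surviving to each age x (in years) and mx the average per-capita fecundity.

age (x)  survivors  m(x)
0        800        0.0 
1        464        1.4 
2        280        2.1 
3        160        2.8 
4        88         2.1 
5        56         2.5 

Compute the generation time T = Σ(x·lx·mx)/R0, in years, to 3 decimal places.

lx = nx/n0 = nx/800: 1, 0.58, 0.35, 0.2, 0.11, 0.07
lx·mx: 0, 0.812, 0.735, 0.56, 0.231, 0.175 → R0 = 2.513
x·lx·mx: 0, 0.812, 1.47, 1.68, 0.924, 0.875 → Σ = 5.761
T = 5.761 / 2.513 = 2.292479… → 2.292

2.292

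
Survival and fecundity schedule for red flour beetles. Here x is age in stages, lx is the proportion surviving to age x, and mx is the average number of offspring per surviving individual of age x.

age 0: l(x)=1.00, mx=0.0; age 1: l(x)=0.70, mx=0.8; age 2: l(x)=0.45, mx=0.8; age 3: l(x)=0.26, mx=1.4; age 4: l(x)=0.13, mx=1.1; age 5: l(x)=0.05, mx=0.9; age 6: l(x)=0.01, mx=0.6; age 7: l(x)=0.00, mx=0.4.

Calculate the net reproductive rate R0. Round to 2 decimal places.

1.48

lx·mx by age: 0, 0.56, 0.36, 0.364, 0.143, 0.045, 0.006, 0
R0 = Σ lx·mx = 1.478 → 1.48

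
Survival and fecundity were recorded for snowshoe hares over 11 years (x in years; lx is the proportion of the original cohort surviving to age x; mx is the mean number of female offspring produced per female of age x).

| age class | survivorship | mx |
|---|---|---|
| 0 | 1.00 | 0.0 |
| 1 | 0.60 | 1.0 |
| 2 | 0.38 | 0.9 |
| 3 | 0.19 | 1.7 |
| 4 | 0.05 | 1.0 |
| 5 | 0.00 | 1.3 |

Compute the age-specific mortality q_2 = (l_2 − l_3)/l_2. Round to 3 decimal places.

0.500

q_2 = (l_2 − l_3) / l_2 = (0.38 − 0.19) / 0.38
     = 0.19 / 0.38 = 0.5 → 0.500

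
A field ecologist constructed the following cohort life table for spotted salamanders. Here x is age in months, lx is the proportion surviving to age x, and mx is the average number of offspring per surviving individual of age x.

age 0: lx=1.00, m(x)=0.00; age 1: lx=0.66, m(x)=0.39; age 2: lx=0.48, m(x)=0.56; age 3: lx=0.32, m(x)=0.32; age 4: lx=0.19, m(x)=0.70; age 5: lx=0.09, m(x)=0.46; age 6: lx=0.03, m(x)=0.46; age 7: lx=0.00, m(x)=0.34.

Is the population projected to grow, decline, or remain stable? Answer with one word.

R0 = Σ lx·mx = 0 + 0.2574 + 0.2688 + 0.1024 + 0.133 + 0.0414 + 0.0138 + 0 = 0.8168
R0 < 1, so the population is declining.

declining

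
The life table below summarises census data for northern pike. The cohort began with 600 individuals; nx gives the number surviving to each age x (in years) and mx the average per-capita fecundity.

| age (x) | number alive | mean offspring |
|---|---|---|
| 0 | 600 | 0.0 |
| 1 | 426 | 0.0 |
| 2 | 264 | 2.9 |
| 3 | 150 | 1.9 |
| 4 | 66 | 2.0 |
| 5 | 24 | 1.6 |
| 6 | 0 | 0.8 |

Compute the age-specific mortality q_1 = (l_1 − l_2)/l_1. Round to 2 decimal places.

0.38

lx = nx/n0 = nx/600: 1, 0.71, 0.44, 0.25, 0.11, 0.04, 0
q_1 = (l_1 − l_2) / l_1 = (0.71 − 0.44) / 0.71
     = 0.27 / 0.71 = 0.380282… → 0.38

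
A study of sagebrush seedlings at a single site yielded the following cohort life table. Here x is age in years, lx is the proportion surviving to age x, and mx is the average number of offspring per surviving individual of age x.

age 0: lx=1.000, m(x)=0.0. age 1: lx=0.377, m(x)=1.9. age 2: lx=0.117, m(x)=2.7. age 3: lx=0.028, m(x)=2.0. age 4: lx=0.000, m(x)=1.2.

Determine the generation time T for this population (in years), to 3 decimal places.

1.393

lx·mx: 0, 0.7163, 0.3159, 0.056, 0 → R0 = 1.0882
x·lx·mx: 0, 0.7163, 0.6318, 0.168, 0 → Σ = 1.5161
T = 1.5161 / 1.0882 = 1.393218… → 1.393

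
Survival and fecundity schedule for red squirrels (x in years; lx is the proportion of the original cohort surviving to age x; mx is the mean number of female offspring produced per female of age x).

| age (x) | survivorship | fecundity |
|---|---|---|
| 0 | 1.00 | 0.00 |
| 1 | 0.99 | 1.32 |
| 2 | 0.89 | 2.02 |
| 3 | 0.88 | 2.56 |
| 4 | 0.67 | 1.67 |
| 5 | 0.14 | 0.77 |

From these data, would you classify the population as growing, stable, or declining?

R0 = Σ lx·mx = 0 + 1.3068 + 1.7978 + 2.2528 + 1.1189 + 0.1078 = 6.5841
R0 > 1, so the population is growing.

growing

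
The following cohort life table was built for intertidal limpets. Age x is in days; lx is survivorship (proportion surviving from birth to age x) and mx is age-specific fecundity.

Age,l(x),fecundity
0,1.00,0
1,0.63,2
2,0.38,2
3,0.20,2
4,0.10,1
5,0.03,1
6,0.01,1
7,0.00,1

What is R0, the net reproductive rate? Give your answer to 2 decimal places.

lx·mx by age: 0, 1.26, 0.76, 0.4, 0.1, 0.03, 0.01, 0
R0 = Σ lx·mx = 2.56 → 2.56

2.56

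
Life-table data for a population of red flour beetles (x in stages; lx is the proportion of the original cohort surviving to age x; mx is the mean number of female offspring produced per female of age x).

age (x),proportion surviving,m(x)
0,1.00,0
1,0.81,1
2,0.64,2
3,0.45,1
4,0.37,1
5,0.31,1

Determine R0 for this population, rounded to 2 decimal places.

3.22

lx·mx by age: 0, 0.81, 1.28, 0.45, 0.37, 0.31
R0 = Σ lx·mx = 3.22 → 3.22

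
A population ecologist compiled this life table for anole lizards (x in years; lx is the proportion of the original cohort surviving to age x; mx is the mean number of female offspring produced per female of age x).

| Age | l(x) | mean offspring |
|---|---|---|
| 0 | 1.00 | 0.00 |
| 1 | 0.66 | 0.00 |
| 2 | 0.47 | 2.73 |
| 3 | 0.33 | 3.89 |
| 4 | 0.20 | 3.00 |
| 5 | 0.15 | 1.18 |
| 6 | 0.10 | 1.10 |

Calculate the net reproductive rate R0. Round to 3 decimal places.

3.454

lx·mx by age: 0, 0, 1.2831, 1.2837, 0.6, 0.177, 0.11
R0 = Σ lx·mx = 3.4538 → 3.454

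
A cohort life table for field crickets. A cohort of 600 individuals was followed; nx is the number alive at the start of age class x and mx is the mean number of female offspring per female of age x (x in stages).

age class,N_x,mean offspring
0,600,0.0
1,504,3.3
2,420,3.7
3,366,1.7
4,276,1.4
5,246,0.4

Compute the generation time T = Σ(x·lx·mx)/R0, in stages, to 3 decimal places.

2.006

lx = nx/n0 = nx/600: 1, 0.84, 0.7, 0.61, 0.46, 0.41
lx·mx: 0, 2.772, 2.59, 1.037, 0.644, 0.164 → R0 = 7.207
x·lx·mx: 0, 2.772, 5.18, 3.111, 2.576, 0.82 → Σ = 14.459
T = 14.459 / 7.207 = 2.006244… → 2.006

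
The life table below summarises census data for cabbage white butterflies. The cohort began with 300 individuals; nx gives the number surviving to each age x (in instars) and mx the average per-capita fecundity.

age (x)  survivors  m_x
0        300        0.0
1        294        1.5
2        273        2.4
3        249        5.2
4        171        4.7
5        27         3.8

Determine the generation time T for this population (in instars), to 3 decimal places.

2.840

lx = nx/n0 = nx/300: 1, 0.98, 0.91, 0.83, 0.57, 0.09
lx·mx: 0, 1.47, 2.184, 4.316, 2.679, 0.342 → R0 = 10.991
x·lx·mx: 0, 1.47, 4.368, 12.948, 10.716, 1.71 → Σ = 31.212
T = 31.212 / 10.991 = 2.839778… → 2.840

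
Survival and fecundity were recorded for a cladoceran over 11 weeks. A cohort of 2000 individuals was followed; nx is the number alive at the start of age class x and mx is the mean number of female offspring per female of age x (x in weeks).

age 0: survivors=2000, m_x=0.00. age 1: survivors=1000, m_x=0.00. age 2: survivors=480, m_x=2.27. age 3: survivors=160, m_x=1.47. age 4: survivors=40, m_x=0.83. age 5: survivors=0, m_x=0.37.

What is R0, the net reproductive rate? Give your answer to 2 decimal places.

0.68

lx = nx/n0 = nx/2000: 1, 0.5, 0.24, 0.08, 0.02, 0
lx·mx by age: 0, 0, 0.5448, 0.1176, 0.0166, 0
R0 = Σ lx·mx = 0.679 → 0.68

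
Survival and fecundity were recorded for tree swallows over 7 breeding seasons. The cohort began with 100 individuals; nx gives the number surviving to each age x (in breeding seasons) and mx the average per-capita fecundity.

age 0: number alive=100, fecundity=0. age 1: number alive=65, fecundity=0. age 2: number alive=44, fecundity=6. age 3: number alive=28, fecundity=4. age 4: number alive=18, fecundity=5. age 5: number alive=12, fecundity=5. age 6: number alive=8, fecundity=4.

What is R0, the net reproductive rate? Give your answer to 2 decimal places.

lx = nx/n0 = nx/100: 1, 0.65, 0.44, 0.28, 0.18, 0.12, 0.08
lx·mx by age: 0, 0, 2.64, 1.12, 0.9, 0.6, 0.32
R0 = Σ lx·mx = 5.58 → 5.58

5.58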